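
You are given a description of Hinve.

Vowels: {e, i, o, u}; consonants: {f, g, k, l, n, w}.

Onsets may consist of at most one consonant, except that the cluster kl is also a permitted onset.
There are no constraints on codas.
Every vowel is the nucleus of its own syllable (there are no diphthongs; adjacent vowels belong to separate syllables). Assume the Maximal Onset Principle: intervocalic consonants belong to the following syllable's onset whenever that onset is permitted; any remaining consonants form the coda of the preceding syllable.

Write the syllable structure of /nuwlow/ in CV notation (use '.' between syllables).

The vowels are u, o — 2 nuclei, so 2 syllables.
/u…o/ gap (V1→V2): cluster /wl/ — the longest permitted-onset suffix is /l/; onset = /l/, preceding coda = /w/.
Syllabification: nuw.low.
Mapping each syllable to C/V: /nuw/ → CVC, /low/ → CVC.

CVC.CVC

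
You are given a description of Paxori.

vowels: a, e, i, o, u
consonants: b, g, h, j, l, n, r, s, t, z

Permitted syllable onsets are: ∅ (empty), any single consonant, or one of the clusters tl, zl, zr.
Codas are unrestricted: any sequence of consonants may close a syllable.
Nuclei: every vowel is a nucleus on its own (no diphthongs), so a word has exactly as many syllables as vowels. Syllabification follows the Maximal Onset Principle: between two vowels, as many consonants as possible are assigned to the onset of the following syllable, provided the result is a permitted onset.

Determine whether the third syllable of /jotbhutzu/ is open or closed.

Nuclei (vowels): o, u, u → 3 syllables.
/o…u/ gap (V1→V2): /tbh/ — longest licit onset from the right is /h/, leaving /tb/ as coda.
/u…u/ gap (V2→V3): /tz/; trying suffixes from longest down, /z/ is the first permitted one, so coda /t/ | onset /z/.
Result: jotb.hut.zu.
Syllable 3 is /zu/; it ends in its nucleus with no coda, so it is open.

open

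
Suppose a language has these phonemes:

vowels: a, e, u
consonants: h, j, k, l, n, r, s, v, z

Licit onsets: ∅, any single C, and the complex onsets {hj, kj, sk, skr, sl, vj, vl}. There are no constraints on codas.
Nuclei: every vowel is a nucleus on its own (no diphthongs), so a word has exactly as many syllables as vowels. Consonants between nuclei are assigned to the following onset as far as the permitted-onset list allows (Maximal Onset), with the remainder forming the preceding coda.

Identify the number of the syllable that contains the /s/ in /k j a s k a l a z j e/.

Vowels present: a, a, a, e; each is a nucleus, giving 4 syllables.
Between /a/ (V1) and /a/ (V2): /sk/ — entire cluster is a permitted onset → onset /sk/, coda ∅.
Between /a/ (V2) and /a/ (V3): /l/ is a single consonant, so it becomes the next onset.
Between /a/ (V3) and /e/ (V4): cluster /zj/ — the longest permitted-onset suffix is /j/; onset = /j/, preceding coda = /z/.
Result: kja.ska.laz.je.
The /s/ is in the onset of syllable 2 (/ska/).

2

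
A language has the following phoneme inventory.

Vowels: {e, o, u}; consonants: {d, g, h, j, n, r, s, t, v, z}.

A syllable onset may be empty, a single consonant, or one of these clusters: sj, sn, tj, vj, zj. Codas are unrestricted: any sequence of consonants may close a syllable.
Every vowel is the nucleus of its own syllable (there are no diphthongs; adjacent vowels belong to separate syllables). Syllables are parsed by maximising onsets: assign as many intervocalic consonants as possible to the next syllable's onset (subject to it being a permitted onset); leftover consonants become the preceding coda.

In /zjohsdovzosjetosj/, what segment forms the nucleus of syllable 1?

Vowels present: o, o, o, e, o; each is a nucleus, giving 5 syllables.
The first nucleus (vowel 1 from the left) is /o/.

o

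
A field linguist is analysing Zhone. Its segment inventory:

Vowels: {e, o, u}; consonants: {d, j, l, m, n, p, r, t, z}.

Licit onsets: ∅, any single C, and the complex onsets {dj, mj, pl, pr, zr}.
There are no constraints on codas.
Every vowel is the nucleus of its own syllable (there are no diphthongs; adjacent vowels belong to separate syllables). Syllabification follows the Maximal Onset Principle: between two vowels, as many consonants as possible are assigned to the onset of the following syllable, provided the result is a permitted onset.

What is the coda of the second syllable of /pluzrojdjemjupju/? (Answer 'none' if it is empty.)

j

Vowels present: u, o, e, u, u; each is a nucleus, giving 5 syllables.
σ1/σ2 boundary: cluster /zr/ — /zr/ is itself a permitted onset, so the whole cluster goes right; preceding coda = ∅.
σ2/σ3 boundary: cluster /jdj/ — the longest permitted-onset suffix is /dj/; onset = /dj/, preceding coda = /j/.
σ3/σ4 boundary: /mj/ is a licit onset in full, so it all attaches to the next syllable.
σ4/σ5 boundary: /pj/ — longest licit onset from the right is /j/, leaving /p/ as coda.
Syllabification: plu.zroj.dje.mjup.ju.
Syllable 2 is /zroj/: onset /zr/, nucleus /o/, coda /j/.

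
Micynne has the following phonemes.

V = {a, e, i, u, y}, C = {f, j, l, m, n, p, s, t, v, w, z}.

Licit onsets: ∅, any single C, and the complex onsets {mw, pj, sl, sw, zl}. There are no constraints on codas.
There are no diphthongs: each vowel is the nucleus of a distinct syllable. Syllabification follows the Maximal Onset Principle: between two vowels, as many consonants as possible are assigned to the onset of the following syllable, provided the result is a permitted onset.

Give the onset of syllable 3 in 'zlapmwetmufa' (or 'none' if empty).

Nuclei (vowels): a, e, u, a → 4 syllables.
V1 /a/ – V2 /e/: /pmw/ splits as /p/ + /mw/ (/mw/ is the longest suffix that is a licit onset).
V2 /e/ – V3 /u/: /tm/ splits as /t/ + /m/ (/m/ is the longest suffix that is a licit onset).
V3 /u/ – V4 /a/: /f/ is a single consonant, so it becomes the next onset.
Putting it together: zlap.mwet.mu.fa.
Syllable 3 is /mu/: onset /m/, nucleus /u/, coda ∅.

m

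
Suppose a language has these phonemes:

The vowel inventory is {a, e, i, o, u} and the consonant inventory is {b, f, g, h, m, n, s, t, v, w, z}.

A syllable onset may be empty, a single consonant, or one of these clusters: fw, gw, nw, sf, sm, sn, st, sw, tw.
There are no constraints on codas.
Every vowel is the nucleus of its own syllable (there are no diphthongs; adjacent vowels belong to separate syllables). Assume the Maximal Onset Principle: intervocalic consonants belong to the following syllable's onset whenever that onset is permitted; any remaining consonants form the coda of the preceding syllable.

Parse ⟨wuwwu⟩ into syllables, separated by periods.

The vowels are u, u — 2 nuclei, so 2 syllables.
σ1/σ2 boundary: cluster /ww/ — the longest permitted-onset suffix is /w/; onset = /w/, preceding coda = /w/.

wuw.wu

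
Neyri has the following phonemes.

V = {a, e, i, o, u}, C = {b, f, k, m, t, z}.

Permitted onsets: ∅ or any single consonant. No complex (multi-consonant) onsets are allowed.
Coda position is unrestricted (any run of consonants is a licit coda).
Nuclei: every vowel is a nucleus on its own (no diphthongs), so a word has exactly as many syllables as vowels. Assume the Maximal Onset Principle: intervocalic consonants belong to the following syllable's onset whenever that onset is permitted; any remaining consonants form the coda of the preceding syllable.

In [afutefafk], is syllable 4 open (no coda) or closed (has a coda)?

closed

The vowels are a, u, e, a — 4 nuclei, so 4 syllables.
Between /a/ (V1) and /u/ (V2): /f/ → onset of the next syllable (single consonants are always licit onsets).
Between /u/ (V2) and /e/ (V3): /t/ → onset of the next syllable (single consonants are always licit onsets).
Between /e/ (V3) and /a/ (V4): just /f/ — single C goes to the following onset.
Syllabification: a.fu.te.fafk.
Syllable 4 is /fafk/ with coda /fk/, so it is closed.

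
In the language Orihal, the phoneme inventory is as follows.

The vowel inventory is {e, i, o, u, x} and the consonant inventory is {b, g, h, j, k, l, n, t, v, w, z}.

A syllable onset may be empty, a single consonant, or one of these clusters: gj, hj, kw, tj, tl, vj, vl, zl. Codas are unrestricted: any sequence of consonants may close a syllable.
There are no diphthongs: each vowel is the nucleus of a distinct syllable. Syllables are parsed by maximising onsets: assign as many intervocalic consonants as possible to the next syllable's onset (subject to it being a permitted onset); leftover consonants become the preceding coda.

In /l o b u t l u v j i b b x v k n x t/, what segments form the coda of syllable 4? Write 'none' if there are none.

b

Nuclei (vowels): o, u, u, i, x, x → 6 syllables.
Between /o/ (V1) and /u/ (V2): /b/ → onset of the next syllable (single consonants are always licit onsets).
Between /u/ (V2) and /u/ (V3): /tl/ — entire cluster is a permitted onset → onset /tl/, coda ∅.
Between /u/ (V3) and /i/ (V4): cluster /vj/ — /vj/ is itself a permitted onset, so the whole cluster goes right; preceding coda = ∅.
Between /i/ (V4) and /x/ (V5): /bb/ — longest licit onset from the right is /b/, leaving /b/ as coda.
Between /x/ (V5) and /x/ (V6): /vkn/ splits as /vk/ + /n/ (/n/ is the longest suffix that is a licit onset).
Putting it together: lo.bu.tlu.vjib.bxvk.nxt.
Syllable 4 is /vjib/: onset /vj/, nucleus /i/, coda /b/.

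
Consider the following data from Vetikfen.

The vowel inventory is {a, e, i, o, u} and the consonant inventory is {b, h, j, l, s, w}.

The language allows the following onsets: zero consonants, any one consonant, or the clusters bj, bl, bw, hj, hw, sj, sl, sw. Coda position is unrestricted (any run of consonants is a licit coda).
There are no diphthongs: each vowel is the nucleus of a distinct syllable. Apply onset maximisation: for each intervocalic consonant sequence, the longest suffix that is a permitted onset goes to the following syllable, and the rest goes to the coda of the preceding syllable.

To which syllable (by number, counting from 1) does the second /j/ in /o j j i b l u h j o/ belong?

2

Nuclei (vowels): o, i, u, o → 4 syllables.
Between /o/ (V1) and /i/ (V2): /jj/ splits as /j/ + /j/ (/j/ is the longest suffix that is a licit onset).
Between /i/ (V2) and /u/ (V3): cluster /bl/ — /bl/ is itself a permitted onset, so the whole cluster goes right; preceding coda = ∅.
Between /u/ (V3) and /o/ (V4): /hj/ is a licit onset in full, so it all attaches to the next syllable.
So the parse is oj.ji.blu.hjo.
The second /j/ is in the onset of syllable 2 (/ji/).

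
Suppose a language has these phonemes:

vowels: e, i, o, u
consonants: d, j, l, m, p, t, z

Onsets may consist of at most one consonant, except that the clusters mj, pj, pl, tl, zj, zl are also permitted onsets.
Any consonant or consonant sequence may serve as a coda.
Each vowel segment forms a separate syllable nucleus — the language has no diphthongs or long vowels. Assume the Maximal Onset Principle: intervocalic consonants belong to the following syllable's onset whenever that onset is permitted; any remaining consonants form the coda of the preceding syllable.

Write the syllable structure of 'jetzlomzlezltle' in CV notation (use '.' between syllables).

CVC.CCVC.CCVCC.CCV

The vowels are e, o, e, e — 4 nuclei, so 4 syllables.
σ1/σ2 boundary: /tzl/ — longest licit onset from the right is /zl/, leaving /t/ as coda.
σ2/σ3 boundary: /mzl/; trying suffixes from longest down, /zl/ is the first permitted one, so coda /m/ | onset /zl/.
σ3/σ4 boundary: /zltl/ — longest licit onset from the right is /tl/, leaving /zl/ as coda.
Syllabification: jet.zlom.zlezl.tle.
Mapping each syllable to C/V: /jet/ → CVC, /zlom/ → CCVC, /zlezl/ → CCVCC, /tle/ → CCV.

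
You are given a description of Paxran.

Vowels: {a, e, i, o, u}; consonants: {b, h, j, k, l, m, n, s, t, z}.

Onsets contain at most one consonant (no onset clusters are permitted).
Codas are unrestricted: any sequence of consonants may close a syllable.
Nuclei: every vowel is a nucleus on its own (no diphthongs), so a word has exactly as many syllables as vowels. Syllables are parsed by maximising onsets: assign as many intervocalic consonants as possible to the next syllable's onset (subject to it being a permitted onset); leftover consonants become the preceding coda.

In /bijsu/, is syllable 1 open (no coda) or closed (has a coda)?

Nuclei (vowels): i, u → 2 syllables.
/i…u/ gap (V1→V2): /js/; trying suffixes from longest down, /s/ is the first permitted one, so coda /j/ | onset /s/.
Putting it together: bij.su.
Syllable 1 is /bij/ with coda /j/, so it is closed.

closed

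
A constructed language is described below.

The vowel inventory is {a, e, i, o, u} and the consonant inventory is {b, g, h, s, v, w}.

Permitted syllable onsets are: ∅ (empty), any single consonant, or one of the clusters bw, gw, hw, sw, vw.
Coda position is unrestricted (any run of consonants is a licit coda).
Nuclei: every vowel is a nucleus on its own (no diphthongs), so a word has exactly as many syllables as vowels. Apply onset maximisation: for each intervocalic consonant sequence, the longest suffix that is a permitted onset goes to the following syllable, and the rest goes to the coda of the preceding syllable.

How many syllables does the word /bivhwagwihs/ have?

Vowels present: i, a, i; each is a nucleus, giving 3 syllables.

3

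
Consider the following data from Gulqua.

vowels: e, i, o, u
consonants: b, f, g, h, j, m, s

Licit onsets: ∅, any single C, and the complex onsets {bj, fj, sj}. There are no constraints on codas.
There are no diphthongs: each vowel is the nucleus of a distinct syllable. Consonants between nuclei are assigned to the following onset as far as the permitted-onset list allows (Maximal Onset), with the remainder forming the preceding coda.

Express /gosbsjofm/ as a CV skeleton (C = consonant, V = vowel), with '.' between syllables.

CVCC.CCVCC

Nuclei (vowels): o, o → 2 syllables.
σ1/σ2 boundary: cluster /sbsj/ — the longest permitted-onset suffix is /sj/; onset = /sj/, preceding coda = /sb/.
So the parse is gosb.sjofm.
Mapping each syllable to C/V: /gosb/ → CVCC, /sjofm/ → CCVCC.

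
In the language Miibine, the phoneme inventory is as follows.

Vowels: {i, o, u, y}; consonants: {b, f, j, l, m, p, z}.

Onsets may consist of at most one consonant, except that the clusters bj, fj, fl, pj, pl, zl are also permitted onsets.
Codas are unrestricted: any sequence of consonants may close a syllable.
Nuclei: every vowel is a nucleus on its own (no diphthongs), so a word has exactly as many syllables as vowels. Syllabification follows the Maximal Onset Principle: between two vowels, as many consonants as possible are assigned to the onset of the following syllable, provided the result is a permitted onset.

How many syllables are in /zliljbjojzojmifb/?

4

Nuclei (vowels): i, o, o, i → 4 syllables.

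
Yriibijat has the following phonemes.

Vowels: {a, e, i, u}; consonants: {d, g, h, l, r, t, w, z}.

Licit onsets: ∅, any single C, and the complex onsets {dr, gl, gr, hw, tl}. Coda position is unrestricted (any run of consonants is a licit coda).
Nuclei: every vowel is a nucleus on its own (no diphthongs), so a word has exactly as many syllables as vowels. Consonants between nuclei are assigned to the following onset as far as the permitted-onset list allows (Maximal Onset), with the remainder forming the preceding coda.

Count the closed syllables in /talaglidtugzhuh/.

3

Vowels present: a, a, i, u, u; each is a nucleus, giving 5 syllables.
V1 /a/ – V2 /a/: just /l/ — single C goes to the following onset.
V2 /a/ – V3 /i/: /gl/ is a licit onset in full, so it all attaches to the next syllable.
V3 /i/ – V4 /u/: /dt/ splits as /d/ + /t/ (/t/ is the longest suffix that is a licit onset).
V4 /u/ – V5 /u/: /gzh/ — longest licit onset from the right is /h/, leaving /gz/ as coda.
So the parse is ta.la.glid.tugz.huh.
Classifying each syllable: /ta/ (open), /la/ (open), /glid/ (closed), /tugz/ (closed), /huh/ (closed).
Closed syllables: 3.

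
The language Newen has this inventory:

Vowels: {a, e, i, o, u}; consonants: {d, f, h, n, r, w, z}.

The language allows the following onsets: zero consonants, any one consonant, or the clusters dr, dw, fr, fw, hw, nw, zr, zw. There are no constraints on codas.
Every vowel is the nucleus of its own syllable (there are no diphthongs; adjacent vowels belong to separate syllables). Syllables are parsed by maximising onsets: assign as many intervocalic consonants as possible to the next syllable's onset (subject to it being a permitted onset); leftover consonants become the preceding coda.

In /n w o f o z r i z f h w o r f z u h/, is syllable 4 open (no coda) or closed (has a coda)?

Vowels present: o, o, i, o, u; each is a nucleus, giving 5 syllables.
Between /o/ (V1) and /o/ (V2): just /f/ — single C goes to the following onset.
Between /o/ (V2) and /i/ (V3): /zr/ is a licit onset in full, so it all attaches to the next syllable.
Between /i/ (V3) and /o/ (V4): /zfhw/; trying suffixes from longest down, /hw/ is the first permitted one, so coda /zf/ | onset /hw/.
Between /o/ (V4) and /u/ (V5): /rfz/ splits as /rf/ + /z/ (/z/ is the longest suffix that is a licit onset).
Syllabification: nwo.fo.zrizf.hworf.zuh.
Syllable 4 is /hworf/ with coda /rf/, so it is closed.

closed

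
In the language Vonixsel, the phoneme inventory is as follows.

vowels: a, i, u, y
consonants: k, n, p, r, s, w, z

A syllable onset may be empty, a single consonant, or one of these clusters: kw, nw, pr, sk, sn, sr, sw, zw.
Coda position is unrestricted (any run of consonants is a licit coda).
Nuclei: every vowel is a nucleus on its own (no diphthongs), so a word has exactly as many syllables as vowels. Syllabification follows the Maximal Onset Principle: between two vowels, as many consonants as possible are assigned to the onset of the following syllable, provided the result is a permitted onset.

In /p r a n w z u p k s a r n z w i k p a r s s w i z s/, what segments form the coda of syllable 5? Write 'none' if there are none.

Vowels present: a, u, a, i, a, i; each is a nucleus, giving 6 syllables.
Between /a/ (V1) and /u/ (V2): /nwz/; trying suffixes from longest down, /z/ is the first permitted one, so coda /nw/ | onset /z/.
Between /u/ (V2) and /a/ (V3): cluster /pks/ — the longest permitted-onset suffix is /s/; onset = /s/, preceding coda = /pk/.
Between /a/ (V3) and /i/ (V4): cluster /rnzw/ — the longest permitted-onset suffix is /zw/; onset = /zw/, preceding coda = /rn/.
Between /i/ (V4) and /a/ (V5): /kp/; trying suffixes from longest down, /p/ is the first permitted one, so coda /k/ | onset /p/.
Between /a/ (V5) and /i/ (V6): /rssw/ — longest licit onset from the right is /sw/, leaving /rs/ as coda.
So the parse is pranw.zupk.sarn.zwik.pars.swizs.
Syllable 5 is /pars/: onset /p/, nucleus /a/, coda /rs/.

rs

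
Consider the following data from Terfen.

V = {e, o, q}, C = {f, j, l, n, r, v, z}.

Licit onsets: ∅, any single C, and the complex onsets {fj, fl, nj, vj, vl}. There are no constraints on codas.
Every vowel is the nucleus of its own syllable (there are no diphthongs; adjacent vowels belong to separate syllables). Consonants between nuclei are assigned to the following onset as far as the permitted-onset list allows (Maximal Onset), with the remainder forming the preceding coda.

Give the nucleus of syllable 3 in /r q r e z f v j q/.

q

Nuclei (vowels): q, e, q → 3 syllables.
The third nucleus (vowel 3 from the left) is /q/.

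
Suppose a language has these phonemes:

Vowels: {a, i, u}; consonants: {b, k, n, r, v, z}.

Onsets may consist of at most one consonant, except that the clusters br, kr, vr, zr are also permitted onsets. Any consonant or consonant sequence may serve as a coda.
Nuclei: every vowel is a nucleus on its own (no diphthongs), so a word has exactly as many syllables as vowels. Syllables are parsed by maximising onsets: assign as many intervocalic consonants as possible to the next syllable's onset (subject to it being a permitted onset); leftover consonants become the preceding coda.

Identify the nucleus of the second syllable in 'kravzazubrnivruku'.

a

The vowels are a, a, u, i, u, u — 6 nuclei, so 6 syllables.
The second nucleus (vowel 2 from the left) is /a/.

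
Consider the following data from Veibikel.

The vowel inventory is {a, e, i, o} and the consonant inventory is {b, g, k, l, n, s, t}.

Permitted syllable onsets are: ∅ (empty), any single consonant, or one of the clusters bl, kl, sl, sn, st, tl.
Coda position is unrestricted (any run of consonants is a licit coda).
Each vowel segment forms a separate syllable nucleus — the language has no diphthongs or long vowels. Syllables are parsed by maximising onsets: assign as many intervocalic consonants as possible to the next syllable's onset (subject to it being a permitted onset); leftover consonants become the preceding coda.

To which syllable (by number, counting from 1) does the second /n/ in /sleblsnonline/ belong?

2

Nuclei (vowels): e, o, i, e → 4 syllables.
/e…o/ gap (V1→V2): /blsn/ — longest licit onset from the right is /sn/, leaving /bl/ as coda.
/o…i/ gap (V2→V3): /nl/; trying suffixes from longest down, /l/ is the first permitted one, so coda /n/ | onset /l/.
/i…e/ gap (V3→V4): /n/ → onset of the next syllable (single consonants are always licit onsets).
Syllabification: slebl.snon.li.ne.
The second /n/ is in the coda of syllable 2 (/snon/).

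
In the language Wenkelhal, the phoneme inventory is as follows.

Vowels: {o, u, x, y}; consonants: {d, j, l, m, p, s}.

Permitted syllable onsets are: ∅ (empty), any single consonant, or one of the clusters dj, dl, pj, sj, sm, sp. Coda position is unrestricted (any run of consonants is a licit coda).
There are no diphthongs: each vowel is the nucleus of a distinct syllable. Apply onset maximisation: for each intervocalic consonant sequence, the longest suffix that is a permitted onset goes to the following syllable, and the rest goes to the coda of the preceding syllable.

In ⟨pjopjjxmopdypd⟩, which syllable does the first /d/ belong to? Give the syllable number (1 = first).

Nuclei (vowels): o, x, o, y → 4 syllables.
/o…x/ gap (V1→V2): /pjj/ — longest licit onset from the right is /j/, leaving /pj/ as coda.
/x…o/ gap (V2→V3): /m/ → onset of the next syllable (single consonants are always licit onsets).
/o…y/ gap (V3→V4): /pd/; trying suffixes from longest down, /d/ is the first permitted one, so coda /p/ | onset /d/.
Putting it together: pjopj.jx.mop.dypd.
The first /d/ is in the onset of syllable 4 (/dypd/).

4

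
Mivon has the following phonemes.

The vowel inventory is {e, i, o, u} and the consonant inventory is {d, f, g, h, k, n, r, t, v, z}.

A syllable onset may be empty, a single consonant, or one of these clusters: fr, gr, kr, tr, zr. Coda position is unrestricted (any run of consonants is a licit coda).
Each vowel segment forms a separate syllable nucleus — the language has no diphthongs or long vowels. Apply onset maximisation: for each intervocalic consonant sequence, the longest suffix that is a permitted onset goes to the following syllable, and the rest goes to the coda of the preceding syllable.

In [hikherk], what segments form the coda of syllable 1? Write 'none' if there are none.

The vowels are i, e — 2 nuclei, so 2 syllables.
/i…e/ gap (V1→V2): /kh/; trying suffixes from longest down, /h/ is the first permitted one, so coda /k/ | onset /h/.
Result: hik.herk.
Syllable 1 is /hik/: onset /h/, nucleus /i/, coda /k/.

k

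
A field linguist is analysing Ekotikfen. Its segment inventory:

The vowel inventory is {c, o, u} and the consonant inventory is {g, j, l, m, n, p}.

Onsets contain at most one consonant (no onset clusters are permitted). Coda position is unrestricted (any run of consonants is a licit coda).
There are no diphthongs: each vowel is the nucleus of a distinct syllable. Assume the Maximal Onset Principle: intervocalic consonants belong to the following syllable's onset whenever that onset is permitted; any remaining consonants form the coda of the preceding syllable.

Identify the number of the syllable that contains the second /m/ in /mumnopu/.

Vowels present: u, o, u; each is a nucleus, giving 3 syllables.
V1 /u/ – V2 /o/: cluster /mn/ — the longest permitted-onset suffix is /n/; onset = /n/, preceding coda = /m/.
V2 /o/ – V3 /u/: just /p/ — single C goes to the following onset.
Syllabification: mum.no.pu.
The second /m/ is in the coda of syllable 1 (/mum/).

1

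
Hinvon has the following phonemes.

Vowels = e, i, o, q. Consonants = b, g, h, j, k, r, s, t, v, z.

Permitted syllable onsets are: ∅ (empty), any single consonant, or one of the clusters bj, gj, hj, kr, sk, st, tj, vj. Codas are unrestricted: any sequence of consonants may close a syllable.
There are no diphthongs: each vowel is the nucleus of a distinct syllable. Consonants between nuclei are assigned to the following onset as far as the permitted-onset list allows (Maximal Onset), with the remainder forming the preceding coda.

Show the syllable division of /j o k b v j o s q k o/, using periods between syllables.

Vowels present: o, o, q, o; each is a nucleus, giving 4 syllables.
Between /o/ (V1) and /o/ (V2): /kbvj/ splits as /kb/ + /vj/ (/vj/ is the longest suffix that is a licit onset).
Between /o/ (V2) and /q/ (V3): /s/ is a single consonant, so it becomes the next onset.
Between /q/ (V3) and /o/ (V4): just /k/ — single C goes to the following onset.

jokb.vjo.sq.ko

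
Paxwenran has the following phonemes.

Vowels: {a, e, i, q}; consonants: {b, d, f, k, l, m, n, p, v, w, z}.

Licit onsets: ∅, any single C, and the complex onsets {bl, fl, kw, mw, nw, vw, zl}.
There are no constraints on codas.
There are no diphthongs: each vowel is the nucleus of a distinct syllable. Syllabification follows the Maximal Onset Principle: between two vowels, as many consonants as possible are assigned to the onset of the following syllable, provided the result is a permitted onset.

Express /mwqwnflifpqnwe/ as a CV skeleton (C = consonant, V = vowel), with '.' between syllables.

CCVCC.CCVC.CV.CCV

Vowels present: q, i, q, e; each is a nucleus, giving 4 syllables.
V1 /q/ – V2 /i/: /wnfl/; trying suffixes from longest down, /fl/ is the first permitted one, so coda /wn/ | onset /fl/.
V2 /i/ – V3 /q/: /fp/; trying suffixes from longest down, /p/ is the first permitted one, so coda /f/ | onset /p/.
V3 /q/ – V4 /e/: cluster /nw/ — /nw/ is itself a permitted onset, so the whole cluster goes right; preceding coda = ∅.
Syllabification: mwqwn.flif.pq.nwe.
Mapping each syllable to C/V: /mwqwn/ → CCVCC, /flif/ → CCVC, /pq/ → CV, /nwe/ → CCV.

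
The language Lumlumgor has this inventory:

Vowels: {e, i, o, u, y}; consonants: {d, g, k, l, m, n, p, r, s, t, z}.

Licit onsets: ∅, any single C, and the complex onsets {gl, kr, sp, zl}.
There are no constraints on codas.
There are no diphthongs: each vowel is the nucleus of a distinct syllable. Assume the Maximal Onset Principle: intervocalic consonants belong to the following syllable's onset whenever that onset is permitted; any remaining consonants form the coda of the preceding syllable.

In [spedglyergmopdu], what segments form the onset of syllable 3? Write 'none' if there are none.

none

The vowels are e, y, e, o, u — 5 nuclei, so 5 syllables.
/e…y/ gap (V1→V2): /dgl/ — longest licit onset from the right is /gl/, leaving /d/ as coda.
/y…e/ gap (V2→V3): hiatus — the boundary sits between the two vowels.
/e…o/ gap (V3→V4): /rgm/ — longest licit onset from the right is /m/, leaving /rg/ as coda.
/o…u/ gap (V4→V5): /pd/; trying suffixes from longest down, /d/ is the first permitted one, so coda /p/ | onset /d/.
So the parse is sped.gly.erg.mop.du.
Syllable 3 is /erg/: onset ∅, nucleus /e/, coda /rg/.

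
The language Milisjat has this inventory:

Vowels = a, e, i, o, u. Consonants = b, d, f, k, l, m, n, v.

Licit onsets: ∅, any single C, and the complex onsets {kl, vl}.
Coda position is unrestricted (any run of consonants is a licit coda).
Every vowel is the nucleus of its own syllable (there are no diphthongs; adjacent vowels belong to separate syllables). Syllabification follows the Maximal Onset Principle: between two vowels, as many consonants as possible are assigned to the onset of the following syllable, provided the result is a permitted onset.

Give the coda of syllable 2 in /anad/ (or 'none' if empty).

The vowels are a, a — 2 nuclei, so 2 syllables.
/a…a/ gap (V1→V2): /n/ is a single consonant, so it becomes the next onset.
Result: a.nad.
Syllable 2 is /nad/: onset /n/, nucleus /a/, coda /d/.

d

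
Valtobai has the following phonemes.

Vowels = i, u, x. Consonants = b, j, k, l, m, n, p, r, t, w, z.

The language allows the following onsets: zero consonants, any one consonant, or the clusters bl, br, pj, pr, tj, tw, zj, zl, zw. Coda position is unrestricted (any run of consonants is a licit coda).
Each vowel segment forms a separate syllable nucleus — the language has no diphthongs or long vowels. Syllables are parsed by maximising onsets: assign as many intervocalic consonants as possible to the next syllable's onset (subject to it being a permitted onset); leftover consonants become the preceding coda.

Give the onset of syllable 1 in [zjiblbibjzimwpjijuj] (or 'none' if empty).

The vowels are i, i, i, i, u — 5 nuclei, so 5 syllables.
/i…i/ gap (V1→V2): /blb/ splits as /bl/ + /b/ (/b/ is the longest suffix that is a licit onset).
/i…i/ gap (V2→V3): /bjz/ splits as /bj/ + /z/ (/z/ is the longest suffix that is a licit onset).
/i…i/ gap (V3→V4): /mwpj/; trying suffixes from longest down, /pj/ is the first permitted one, so coda /mw/ | onset /pj/.
/i…u/ gap (V4→V5): /j/ is a single consonant, so it becomes the next onset.
So the parse is zjibl.bibj.zimw.pji.juj.
Syllable 1 is /zjibl/: onset /zj/, nucleus /i/, coda /bl/.

zj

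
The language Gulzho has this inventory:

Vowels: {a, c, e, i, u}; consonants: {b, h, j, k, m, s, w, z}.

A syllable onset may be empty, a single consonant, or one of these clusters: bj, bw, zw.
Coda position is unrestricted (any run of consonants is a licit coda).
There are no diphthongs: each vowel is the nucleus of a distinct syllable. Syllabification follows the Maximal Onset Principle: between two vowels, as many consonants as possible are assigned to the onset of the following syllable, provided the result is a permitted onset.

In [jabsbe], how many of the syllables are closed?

Vowels present: a, e; each is a nucleus, giving 2 syllables.
/a…e/ gap (V1→V2): /bsb/; trying suffixes from longest down, /b/ is the first permitted one, so coda /bs/ | onset /b/.
So the parse is jabs.be.
Classifying each syllable: /jabs/ (closed), /be/ (open).
Closed syllables: 1.

1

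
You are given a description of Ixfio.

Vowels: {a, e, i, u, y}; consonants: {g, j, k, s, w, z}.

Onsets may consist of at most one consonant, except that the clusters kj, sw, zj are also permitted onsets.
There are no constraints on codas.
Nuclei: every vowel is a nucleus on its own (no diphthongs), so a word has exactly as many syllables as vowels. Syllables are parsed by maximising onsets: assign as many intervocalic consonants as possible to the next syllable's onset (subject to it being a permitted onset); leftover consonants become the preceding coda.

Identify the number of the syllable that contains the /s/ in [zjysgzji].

Nuclei (vowels): y, i → 2 syllables.
σ1/σ2 boundary: /sgzj/ — longest licit onset from the right is /zj/, leaving /sg/ as coda.
So the parse is zjysg.zji.
The /s/ is in the coda of syllable 1 (/zjysg/).

1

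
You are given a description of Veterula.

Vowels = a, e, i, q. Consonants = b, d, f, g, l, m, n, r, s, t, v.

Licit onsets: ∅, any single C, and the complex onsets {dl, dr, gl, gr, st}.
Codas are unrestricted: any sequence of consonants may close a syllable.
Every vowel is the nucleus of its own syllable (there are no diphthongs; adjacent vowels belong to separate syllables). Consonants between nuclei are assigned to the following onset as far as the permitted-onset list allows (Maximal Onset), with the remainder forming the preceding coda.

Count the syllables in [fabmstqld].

Nuclei (vowels): a, q → 2 syllables.

2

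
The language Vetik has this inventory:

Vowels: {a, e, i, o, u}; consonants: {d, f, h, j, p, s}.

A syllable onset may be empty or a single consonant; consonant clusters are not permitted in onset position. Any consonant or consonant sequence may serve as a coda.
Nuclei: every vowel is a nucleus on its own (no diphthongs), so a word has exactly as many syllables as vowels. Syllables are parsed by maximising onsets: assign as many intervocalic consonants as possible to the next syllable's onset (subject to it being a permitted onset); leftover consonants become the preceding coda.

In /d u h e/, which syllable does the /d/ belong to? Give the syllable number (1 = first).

1

Nuclei (vowels): u, e → 2 syllables.
/u…e/ gap (V1→V2): /h/ → onset of the next syllable (single consonants are always licit onsets).
Syllabification: du.he.
The /d/ is in the onset of syllable 1 (/du/).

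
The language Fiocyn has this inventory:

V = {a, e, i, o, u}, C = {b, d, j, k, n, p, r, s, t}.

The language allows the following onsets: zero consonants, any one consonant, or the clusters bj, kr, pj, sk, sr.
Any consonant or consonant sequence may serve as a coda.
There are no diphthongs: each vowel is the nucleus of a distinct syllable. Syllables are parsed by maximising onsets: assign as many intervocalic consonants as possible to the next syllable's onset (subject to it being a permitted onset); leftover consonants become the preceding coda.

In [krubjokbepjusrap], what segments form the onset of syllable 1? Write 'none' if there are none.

kr

The vowels are u, o, e, u, a — 5 nuclei, so 5 syllables.
σ1/σ2 boundary: /bj/ — entire cluster is a permitted onset → onset /bj/, coda ∅.
σ2/σ3 boundary: /kb/ — longest licit onset from the right is /b/, leaving /k/ as coda.
σ3/σ4 boundary: /pj/ is a licit onset in full, so it all attaches to the next syllable.
σ4/σ5 boundary: cluster /sr/ — /sr/ is itself a permitted onset, so the whole cluster goes right; preceding coda = ∅.
Result: kru.bjok.be.pju.srap.
Syllable 1 is /kru/: onset /kr/, nucleus /u/, coda ∅.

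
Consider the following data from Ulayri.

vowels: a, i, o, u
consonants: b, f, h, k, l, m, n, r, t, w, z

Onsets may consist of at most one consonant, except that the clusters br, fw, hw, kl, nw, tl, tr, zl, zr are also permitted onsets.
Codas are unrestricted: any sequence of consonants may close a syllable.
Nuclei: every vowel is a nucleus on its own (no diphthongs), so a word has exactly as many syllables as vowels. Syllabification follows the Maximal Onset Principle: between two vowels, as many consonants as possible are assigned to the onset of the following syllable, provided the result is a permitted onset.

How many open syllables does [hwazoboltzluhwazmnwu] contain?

4

The vowels are a, o, o, u, a, u — 6 nuclei, so 6 syllables.
/a…o/ gap (V1→V2): just /z/ — single C goes to the following onset.
/o…o/ gap (V2→V3): /b/ → onset of the next syllable (single consonants are always licit onsets).
/o…u/ gap (V3→V4): /ltzl/ — longest licit onset from the right is /zl/, leaving /lt/ as coda.
/u…a/ gap (V4→V5): /hw/ — entire cluster is a permitted onset → onset /hw/, coda ∅.
/a…u/ gap (V5→V6): cluster /zmnw/ — the longest permitted-onset suffix is /nw/; onset = /nw/, preceding coda = /zm/.
So the parse is hwa.zo.bolt.zlu.hwazm.nwu.
Classifying each syllable: /hwa/ (open), /zo/ (open), /bolt/ (closed), /zlu/ (open), /hwazm/ (closed), /nwu/ (open).
Open syllables: 4.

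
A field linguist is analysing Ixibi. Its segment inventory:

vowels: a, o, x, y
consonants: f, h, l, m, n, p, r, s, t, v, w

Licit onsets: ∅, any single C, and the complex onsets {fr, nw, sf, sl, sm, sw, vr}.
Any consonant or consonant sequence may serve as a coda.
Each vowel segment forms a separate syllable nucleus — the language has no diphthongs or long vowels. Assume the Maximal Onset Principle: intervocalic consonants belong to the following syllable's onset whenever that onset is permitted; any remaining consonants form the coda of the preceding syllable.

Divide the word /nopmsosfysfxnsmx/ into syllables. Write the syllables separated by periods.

Nuclei (vowels): o, o, y, x, x → 5 syllables.
Between /o/ (V1) and /o/ (V2): /pms/ — longest licit onset from the right is /s/, leaving /pm/ as coda.
Between /o/ (V2) and /y/ (V3): cluster /sf/ — /sf/ is itself a permitted onset, so the whole cluster goes right; preceding coda = ∅.
Between /y/ (V3) and /x/ (V4): /sf/ is a licit onset in full, so it all attaches to the next syllable.
Between /x/ (V4) and /x/ (V5): /nsm/; trying suffixes from longest down, /sm/ is the first permitted one, so coda /n/ | onset /sm/.

nopm.so.sfy.sfxn.smx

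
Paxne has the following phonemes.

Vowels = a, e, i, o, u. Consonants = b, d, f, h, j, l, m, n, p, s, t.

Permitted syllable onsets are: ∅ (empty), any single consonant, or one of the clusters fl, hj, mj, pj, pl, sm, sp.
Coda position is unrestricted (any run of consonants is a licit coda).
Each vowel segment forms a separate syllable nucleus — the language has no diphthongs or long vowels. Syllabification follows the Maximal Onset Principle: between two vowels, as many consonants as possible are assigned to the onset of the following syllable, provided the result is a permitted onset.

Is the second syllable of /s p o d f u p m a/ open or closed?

Vowels present: o, u, a; each is a nucleus, giving 3 syllables.
/o…u/ gap (V1→V2): cluster /df/ — the longest permitted-onset suffix is /f/; onset = /f/, preceding coda = /d/.
/u…a/ gap (V2→V3): cluster /pm/ — the longest permitted-onset suffix is /m/; onset = /m/, preceding coda = /p/.
Result: spod.fup.ma.
Syllable 2 is /fup/ with coda /p/, so it is closed.

closed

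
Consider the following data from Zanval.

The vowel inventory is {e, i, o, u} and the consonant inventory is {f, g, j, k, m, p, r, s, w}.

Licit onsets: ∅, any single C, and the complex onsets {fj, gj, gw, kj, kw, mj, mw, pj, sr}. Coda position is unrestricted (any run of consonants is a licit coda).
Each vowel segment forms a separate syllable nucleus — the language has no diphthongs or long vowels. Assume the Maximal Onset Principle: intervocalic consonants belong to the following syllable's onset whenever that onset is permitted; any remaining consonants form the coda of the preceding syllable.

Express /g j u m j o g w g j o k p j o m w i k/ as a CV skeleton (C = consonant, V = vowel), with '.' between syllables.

Vowels present: u, o, o, o, i; each is a nucleus, giving 5 syllables.
σ1/σ2 boundary: /mj/ — entire cluster is a permitted onset → onset /mj/, coda ∅.
σ2/σ3 boundary: /gwgj/ — longest licit onset from the right is /gj/, leaving /gw/ as coda.
σ3/σ4 boundary: /kpj/; trying suffixes from longest down, /pj/ is the first permitted one, so coda /k/ | onset /pj/.
σ4/σ5 boundary: /mw/ is a licit onset in full, so it all attaches to the next syllable.
Result: gju.mjogw.gjok.pjo.mwik.
Mapping each syllable to C/V: /gju/ → CCV, /mjogw/ → CCVCC, /gjok/ → CCVC, /pjo/ → CCV, /mwik/ → CCVC.

CCV.CCVCC.CCVC.CCV.CCVC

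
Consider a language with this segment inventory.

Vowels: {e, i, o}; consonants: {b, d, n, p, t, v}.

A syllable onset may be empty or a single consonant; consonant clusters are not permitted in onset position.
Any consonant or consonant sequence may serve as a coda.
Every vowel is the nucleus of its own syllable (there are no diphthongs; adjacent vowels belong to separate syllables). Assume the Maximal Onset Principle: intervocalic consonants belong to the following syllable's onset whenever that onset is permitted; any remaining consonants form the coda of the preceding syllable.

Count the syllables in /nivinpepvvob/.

The vowels are i, i, e, o — 4 nuclei, so 4 syllables.

4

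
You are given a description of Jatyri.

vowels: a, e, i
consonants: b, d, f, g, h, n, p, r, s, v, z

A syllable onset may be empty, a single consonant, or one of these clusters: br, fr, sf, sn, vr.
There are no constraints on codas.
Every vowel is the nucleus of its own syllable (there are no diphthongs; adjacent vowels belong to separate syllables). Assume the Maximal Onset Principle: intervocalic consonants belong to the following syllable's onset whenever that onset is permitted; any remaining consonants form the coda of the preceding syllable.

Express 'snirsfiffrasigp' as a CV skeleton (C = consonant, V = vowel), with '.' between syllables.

Nuclei (vowels): i, i, a, i → 4 syllables.
V1 /i/ – V2 /i/: /rsf/ splits as /r/ + /sf/ (/sf/ is the longest suffix that is a licit onset).
V2 /i/ – V3 /a/: /ffr/; trying suffixes from longest down, /fr/ is the first permitted one, so coda /f/ | onset /fr/.
V3 /a/ – V4 /i/: /s/ is a single consonant, so it becomes the next onset.
Syllabification: snir.sfif.fra.sigp.
Mapping each syllable to C/V: /snir/ → CCVC, /sfif/ → CCVC, /fra/ → CCV, /sigp/ → CVCC.

CCVC.CCVC.CCV.CVCC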